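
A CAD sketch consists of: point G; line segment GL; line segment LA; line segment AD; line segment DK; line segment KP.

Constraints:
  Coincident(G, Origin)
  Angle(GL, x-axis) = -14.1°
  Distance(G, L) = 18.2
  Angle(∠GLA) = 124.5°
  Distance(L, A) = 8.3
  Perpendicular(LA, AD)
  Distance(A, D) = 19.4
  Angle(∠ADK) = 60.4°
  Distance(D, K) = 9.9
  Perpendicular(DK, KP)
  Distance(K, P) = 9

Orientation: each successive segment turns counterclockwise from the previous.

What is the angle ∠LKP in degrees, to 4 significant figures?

28.38°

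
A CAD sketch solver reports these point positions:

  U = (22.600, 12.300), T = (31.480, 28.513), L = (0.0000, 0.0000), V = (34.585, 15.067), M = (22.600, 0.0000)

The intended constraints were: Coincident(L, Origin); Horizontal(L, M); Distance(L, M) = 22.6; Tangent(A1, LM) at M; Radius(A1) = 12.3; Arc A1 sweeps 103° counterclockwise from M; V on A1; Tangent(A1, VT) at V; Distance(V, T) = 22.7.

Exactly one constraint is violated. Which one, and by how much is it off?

Distance(V, T) = 22.7 — off by 8.90.

L = (0.00, 0.00) ✓; L.y = 0.00, M.y = 0.00 ✓; |LM| = 22.60 ✓; ∠(UM, ML) = 90.00° ✓; |UM| = 12.30 ✓; bearing(U→V) − bearing(U→M) = 103.0° ✓; |UV| = 12.30 ✓; ∠(UV, VT) = 90.00° ✓; |VT| = 13.80 ✗.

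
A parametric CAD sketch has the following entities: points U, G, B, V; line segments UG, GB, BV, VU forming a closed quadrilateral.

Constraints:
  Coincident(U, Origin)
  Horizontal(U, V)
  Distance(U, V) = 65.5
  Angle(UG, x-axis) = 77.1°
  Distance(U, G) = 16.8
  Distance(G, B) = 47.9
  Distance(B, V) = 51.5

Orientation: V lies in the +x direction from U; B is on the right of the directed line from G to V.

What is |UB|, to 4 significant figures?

35.59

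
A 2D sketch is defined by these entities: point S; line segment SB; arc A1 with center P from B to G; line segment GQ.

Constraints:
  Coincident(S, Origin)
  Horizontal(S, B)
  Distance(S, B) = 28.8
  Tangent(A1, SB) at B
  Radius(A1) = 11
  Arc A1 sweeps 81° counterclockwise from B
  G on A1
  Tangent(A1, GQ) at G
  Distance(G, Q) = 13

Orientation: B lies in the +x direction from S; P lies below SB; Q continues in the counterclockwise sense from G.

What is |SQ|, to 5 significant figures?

27.242

S is at the origin; SB is horizontal with |SB| = 28.8 and B on the +x side, so B = (28.800, 0.0000). A1 meets SB tangentially, so PB is at right angles to SB, so P = B + (0, -11) = (28.800, -11.000). On A1, B sits at bearing 90° from P; an 81° counterclockwise sweep puts G at bearing 171°, so G = P + 11.0·(cos 171°, sin 171°) = (17.935, -9.2792). Tangency of A1 to GQ means the radius PG is perpendicular to GQ, so GQ runs along (−sin 171°, cos 171°); with |GQ| = 13.0, Q = (15.902, -22.119). Then |SQ| = |Q − S| = 27.242.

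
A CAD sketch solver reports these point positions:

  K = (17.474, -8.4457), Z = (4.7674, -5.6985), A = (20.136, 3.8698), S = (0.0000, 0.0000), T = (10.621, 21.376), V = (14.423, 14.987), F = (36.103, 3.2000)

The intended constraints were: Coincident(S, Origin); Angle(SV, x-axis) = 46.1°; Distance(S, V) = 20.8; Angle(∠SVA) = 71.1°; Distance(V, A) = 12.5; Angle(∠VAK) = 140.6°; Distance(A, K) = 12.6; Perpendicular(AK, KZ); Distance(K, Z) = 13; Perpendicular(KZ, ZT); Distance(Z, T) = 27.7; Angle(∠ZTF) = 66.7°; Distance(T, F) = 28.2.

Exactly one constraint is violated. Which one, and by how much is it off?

Distance(T, F) = 28.2 — off by 3.10.

S = (0.00, 0.00) ✓; SV at 46.10° ✓; |SV| = 20.80 ✓; ∠SVA = 71.10° ✓; |VA| = 12.50 ✓; ∠VAK = 140.6° ✓; |AK| = 12.60 ✓; ∠(AK, KZ) = 90.00° ✓; |KZ| = 13.00 ✓; ∠(KZ, ZT) = 90.00° ✓; |ZT| = 27.70 ✓; ∠ZTF = 66.70° ✓; |TF| = 31.30 ✗.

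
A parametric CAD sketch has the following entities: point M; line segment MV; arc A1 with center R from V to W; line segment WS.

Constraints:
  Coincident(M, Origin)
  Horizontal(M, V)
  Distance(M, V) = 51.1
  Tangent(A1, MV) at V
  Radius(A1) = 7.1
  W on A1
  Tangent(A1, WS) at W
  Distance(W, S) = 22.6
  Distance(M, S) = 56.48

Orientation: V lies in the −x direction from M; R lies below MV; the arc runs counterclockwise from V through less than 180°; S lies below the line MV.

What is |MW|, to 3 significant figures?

58.4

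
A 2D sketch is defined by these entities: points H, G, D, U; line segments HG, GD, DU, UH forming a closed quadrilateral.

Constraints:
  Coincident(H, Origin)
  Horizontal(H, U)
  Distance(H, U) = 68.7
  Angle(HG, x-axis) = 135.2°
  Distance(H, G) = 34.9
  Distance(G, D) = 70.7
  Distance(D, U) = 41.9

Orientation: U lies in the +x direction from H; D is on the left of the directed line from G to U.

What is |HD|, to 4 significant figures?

56.99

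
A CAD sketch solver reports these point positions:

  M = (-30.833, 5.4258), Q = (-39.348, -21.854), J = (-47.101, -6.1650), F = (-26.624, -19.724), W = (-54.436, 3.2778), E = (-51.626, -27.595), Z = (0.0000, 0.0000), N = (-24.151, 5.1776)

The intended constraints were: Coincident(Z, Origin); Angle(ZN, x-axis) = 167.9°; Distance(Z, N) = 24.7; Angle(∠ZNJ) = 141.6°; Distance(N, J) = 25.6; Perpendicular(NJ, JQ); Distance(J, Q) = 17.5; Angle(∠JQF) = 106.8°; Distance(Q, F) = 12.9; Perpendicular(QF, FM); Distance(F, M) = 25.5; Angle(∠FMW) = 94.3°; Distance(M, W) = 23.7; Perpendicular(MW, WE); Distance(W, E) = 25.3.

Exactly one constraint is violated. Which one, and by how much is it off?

Distance(W, E) = 25.3 — off by 5.70.

Z = (0.00, 0.00) ✓; ZN at 167.9° ✓; |ZN| = 24.70 ✓; ∠ZNJ = 141.6° ✓; |NJ| = 25.60 ✓; ∠(NJ, JQ) = 90.00° ✓; |JQ| = 17.50 ✓; ∠JQF = 106.8° ✓; |QF| = 12.90 ✓; ∠(QF, FM) = 90.00° ✓; |FM| = 25.50 ✓; ∠FMW = 94.30° ✓; |MW| = 23.70 ✓; ∠(MW, WE) = 90.00° ✓; |WE| = 31.00 ✗.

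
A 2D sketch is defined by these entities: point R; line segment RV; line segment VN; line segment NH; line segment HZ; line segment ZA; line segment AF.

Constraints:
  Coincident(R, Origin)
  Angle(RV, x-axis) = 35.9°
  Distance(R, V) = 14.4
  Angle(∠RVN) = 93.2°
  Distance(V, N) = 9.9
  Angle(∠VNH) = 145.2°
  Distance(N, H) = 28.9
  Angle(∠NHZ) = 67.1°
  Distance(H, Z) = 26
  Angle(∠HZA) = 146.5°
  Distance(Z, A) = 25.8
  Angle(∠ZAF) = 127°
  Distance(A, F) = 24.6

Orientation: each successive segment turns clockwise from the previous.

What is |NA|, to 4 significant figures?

38.32

R is at the origin; RV runs at 35.9° with length 14.4, so V = (11.66, 8.444). ∠RVN = 93.2° gives VN at -50.90° from the x-axis; with |VN| = 9.9, N = (17.91, 0.7609). ∠VNH = 145.2° gives NH at -85.70° from the x-axis; with |NH| = 28.9, H = (20.08, -28.06). ∠NHZ = 67.1° gives HZ at 161.4° from the x-axis; with |HZ| = 26.0, Z = (-4.567, -19.76). ∠HZA = 146.5° gives ZA at 127.9° from the x-axis; with |ZA| = 25.8, A = (-20.42, 0.5936). Then |NA| = |A − N| = 38.32.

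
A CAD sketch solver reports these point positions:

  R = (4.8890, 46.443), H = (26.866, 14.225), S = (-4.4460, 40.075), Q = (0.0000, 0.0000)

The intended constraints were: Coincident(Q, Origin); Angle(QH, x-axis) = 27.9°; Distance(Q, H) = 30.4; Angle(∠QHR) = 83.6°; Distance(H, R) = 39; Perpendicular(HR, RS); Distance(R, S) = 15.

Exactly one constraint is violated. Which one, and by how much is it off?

Distance(R, S) = 15 — off by 3.70.

Q = (0.00, 0.00) ✓; QH at 27.90° ✓; |QH| = 30.40 ✓; ∠QHR = 83.60° ✓; |HR| = 39.00 ✓; ∠(HR, RS) = 90.00° ✓; |RS| = 11.30 ✗.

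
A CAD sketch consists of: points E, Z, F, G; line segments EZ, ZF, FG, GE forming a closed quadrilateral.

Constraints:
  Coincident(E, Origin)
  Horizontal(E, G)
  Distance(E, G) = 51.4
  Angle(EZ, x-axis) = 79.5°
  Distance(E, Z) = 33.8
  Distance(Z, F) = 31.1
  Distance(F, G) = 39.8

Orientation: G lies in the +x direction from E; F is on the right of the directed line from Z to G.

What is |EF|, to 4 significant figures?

11.98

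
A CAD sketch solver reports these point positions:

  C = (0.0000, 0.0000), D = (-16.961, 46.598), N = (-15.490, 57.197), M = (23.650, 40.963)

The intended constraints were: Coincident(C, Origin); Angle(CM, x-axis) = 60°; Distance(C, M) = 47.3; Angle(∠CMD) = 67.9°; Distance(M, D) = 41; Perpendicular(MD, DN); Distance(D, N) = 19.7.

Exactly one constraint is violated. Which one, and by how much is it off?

Distance(D, N) = 19.7 — off by 9.00.

C = (0.00, 0.00) ✓; CM at 60.00° ✓; |CM| = 47.30 ✓; ∠CMD = 67.90° ✓; |MD| = 41.00 ✓; ∠(MD, DN) = 90.00° ✓; |DN| = 10.70 ✗.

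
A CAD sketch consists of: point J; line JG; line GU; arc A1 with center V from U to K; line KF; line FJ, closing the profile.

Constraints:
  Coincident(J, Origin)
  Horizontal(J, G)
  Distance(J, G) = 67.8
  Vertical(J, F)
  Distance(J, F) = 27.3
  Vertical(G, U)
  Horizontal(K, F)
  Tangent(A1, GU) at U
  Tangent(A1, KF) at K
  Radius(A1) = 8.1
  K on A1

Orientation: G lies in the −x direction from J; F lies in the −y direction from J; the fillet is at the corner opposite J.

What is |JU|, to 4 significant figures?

70.47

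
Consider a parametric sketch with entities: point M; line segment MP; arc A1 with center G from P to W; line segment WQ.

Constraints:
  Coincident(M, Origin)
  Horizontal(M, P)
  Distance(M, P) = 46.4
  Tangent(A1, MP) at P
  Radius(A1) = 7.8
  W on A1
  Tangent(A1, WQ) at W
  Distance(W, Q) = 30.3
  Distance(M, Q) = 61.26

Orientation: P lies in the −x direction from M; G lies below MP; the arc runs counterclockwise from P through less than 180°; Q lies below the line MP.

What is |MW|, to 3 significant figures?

54.8

Checks: |GW| = 7.800 ✓; ∠(GW, WQ) = 90.00° ✓; |WQ| = 30.30 ✓; |MQ| = 61.26 ✓.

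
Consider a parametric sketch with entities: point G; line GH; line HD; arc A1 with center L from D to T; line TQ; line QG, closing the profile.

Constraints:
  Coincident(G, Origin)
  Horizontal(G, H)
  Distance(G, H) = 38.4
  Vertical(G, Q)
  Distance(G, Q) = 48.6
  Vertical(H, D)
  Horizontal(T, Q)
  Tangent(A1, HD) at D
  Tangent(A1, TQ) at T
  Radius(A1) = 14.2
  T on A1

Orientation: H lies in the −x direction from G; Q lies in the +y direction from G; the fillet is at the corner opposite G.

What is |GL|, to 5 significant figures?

42.059

GQ is vertical with |GQ| = 48.6 and Q on the +y side, so Q = (0.0000, 48.600). The virtual corner opposite G is at (-38.400, 48.600). A1 meets HD tangentially, so LD is at right angles to HD and since A1 is tangent to TQ there, LT ⟂ TQ, with radius 14.2, so the center L sits 14.2 in from both sides at L = (-24.200, 34.400). Then |GL| = |L − G| = 42.059.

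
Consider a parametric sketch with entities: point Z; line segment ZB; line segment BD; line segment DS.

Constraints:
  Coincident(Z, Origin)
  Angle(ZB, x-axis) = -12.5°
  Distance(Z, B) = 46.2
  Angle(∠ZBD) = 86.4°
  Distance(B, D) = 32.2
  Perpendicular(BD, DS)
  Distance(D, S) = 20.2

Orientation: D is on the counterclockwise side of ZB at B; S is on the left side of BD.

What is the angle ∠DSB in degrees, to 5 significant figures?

57.899°

∠ZBD = 86.4°, so BD runs at -12.5° + (180° − 86.4°) = 81.100° from the x-axis; with |BD| = 32.2, D = B + 32.2·(cos 81.100°, sin 81.100°) = (50.087, 21.813). BD ⟂ DS; with |DS| = 20.2 on the left of BD, S = D + 20.2·(-0.98796, 0.15471) = (30.130, 24.938). Then cos ∠DSB = SD·SB / (|SD||SB|), giving 57.899°.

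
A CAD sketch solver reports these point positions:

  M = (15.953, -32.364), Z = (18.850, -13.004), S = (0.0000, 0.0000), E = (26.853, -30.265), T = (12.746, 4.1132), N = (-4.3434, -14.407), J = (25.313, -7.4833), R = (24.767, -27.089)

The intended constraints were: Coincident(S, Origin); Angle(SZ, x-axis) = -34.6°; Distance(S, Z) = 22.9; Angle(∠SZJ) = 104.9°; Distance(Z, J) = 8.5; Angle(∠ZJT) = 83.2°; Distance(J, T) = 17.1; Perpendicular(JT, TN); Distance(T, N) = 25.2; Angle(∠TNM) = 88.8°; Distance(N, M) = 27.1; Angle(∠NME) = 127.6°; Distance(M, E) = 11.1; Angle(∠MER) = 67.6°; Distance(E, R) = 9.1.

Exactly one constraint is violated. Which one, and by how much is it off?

Distance(E, R) = 9.1 — off by 5.30.

S = (0.00, 0.00) ✓; SZ at -34.60° ✓; |SZ| = 22.90 ✓; ∠SZJ = 104.9° ✓; |ZJ| = 8.500 ✓; ∠ZJT = 83.20° ✓; |JT| = 17.10 ✓; ∠(JT, TN) = 90.00° ✓; |TN| = 25.20 ✓; ∠TNM = 88.80° ✓; |NM| = 27.10 ✓; ∠NME = 127.6° ✓; |ME| = 11.10 ✓; ∠MER = 67.60° ✓; |ER| = 3.800 ✗.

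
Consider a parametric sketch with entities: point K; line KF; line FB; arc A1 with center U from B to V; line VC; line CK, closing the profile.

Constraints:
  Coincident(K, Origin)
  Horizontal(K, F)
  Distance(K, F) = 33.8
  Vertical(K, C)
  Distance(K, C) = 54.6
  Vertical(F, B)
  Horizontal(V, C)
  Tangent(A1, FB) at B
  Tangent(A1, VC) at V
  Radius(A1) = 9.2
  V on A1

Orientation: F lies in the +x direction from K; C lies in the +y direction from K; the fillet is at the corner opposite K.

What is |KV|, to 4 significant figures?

59.89

K is at the origin; K and F share the same y with |KF| = 33.8 and F on the +x side, so F = (33.80, 0.000). K and C share the same x with |KC| = 54.6 and C on the +y side, so C = (0.000, 54.60). The virtual corner opposite K is at (33.80, 54.60). Tangency of A1 to FB means the radius UB is perpendicular to FB and A1 meets VC tangentially, so UV is at right angles to VC, with radius 9.2, so the center U sits 9.2 in from both sides at U = (24.60, 45.40). That places the tangent points at B = (33.80, 45.40) on FB and V = (24.60, 54.60) on VC. Then |KV| = |V − K| = 59.89.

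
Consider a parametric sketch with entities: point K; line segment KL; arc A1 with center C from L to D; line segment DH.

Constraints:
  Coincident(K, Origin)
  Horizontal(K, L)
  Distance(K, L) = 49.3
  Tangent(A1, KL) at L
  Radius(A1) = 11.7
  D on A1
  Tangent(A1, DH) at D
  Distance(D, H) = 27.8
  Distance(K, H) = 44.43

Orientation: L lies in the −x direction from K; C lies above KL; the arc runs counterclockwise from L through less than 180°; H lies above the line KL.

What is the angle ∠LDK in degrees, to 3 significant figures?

134°

K is at the origin; K and L share the same y with |KL| = 49.3 and L on the −x side, so L = (-49.3, 0.00). Since A1 is tangent to KL there, CL ⟂ KL, so C = L + (0, 11.7) = (-49.3, 11.7). Since CD ⟂ DH (tangency), |CH| = √(11.7² + 27.8²) = 30.2 regardless of where D sits on A1. So H lies on both circle(K, 44.43) and circle(C, 30.2); the above-KL intersection is H = (-28.8, 33.8). D is the foot of the tangent from H: D = (-38.3, 7.70).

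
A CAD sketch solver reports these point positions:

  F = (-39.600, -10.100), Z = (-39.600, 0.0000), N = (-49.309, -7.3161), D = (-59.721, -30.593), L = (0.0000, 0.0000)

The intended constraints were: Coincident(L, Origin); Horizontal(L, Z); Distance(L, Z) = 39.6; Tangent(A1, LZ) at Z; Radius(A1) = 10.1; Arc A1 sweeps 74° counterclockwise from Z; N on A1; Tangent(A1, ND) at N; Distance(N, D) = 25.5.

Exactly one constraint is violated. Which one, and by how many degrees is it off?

Tangent(A1, ND) at N — off by 8.10°.

L = (0.00, 0.00) ✓; L.y = 0.00, Z.y = 0.00 ✓; |LZ| = 39.60 ✓; ∠(FZ, ZL) = 90.00° ✓; |FZ| = 10.10 ✓; bearing(F→N) − bearing(F→Z) = 74.00° ✓; |FN| = 10.10 ✓; ∠(FN, ND) = 98.10° ✗; |ND| = 25.50 ✓.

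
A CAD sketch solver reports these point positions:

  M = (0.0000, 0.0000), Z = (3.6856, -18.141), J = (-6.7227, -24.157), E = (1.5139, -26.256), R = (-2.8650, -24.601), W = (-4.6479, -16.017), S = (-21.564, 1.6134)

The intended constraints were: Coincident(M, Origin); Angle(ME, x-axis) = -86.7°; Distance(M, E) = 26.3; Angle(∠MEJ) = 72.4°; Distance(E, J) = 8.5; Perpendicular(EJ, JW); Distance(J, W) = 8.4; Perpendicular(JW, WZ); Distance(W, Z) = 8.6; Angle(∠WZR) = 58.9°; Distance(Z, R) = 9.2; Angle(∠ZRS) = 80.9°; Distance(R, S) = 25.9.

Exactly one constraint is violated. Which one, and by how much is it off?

Distance(R, S) = 25.9 — off by 6.30.

M = (0.00, 0.00) ✓; ME at -86.70° ✓; |ME| = 26.30 ✓; ∠MEJ = 72.40° ✓; |EJ| = 8.500 ✓; ∠(EJ, JW) = 90.00° ✓; |JW| = 8.400 ✓; ∠(JW, WZ) = 90.00° ✓; |WZ| = 8.600 ✓; ∠WZR = 58.90° ✓; |ZR| = 9.200 ✓; ∠ZRS = 80.90° ✓; |RS| = 32.20 ✗.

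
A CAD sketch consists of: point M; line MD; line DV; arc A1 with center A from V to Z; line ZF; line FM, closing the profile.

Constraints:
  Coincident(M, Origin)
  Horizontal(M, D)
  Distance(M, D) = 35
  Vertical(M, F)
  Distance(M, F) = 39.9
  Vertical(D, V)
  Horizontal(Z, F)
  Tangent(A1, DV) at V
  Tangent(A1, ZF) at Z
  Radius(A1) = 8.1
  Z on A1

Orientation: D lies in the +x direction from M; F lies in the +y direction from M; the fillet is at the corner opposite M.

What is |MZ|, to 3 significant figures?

48.1

M is at the origin; MD is horizontal with |MD| = 35.0 and D on the +x side, so D = (35.0, 0.00). M and F share the same x with |MF| = 39.9 and F on the +y side, so F = (0.00, 39.9). The virtual corner opposite M is at (35.0, 39.9). Since A1 is tangent to DV there, AV ⟂ DV and the tangent condition forces AZ to be normal to ZF, with radius 8.1, so the center A sits 8.1 in from both sides at A = (26.9, 31.8). That places the tangent points at V = (35.0, 31.8) on DV and Z = (26.9, 39.9) on ZF. Then |MZ| = |Z − M| = 48.1.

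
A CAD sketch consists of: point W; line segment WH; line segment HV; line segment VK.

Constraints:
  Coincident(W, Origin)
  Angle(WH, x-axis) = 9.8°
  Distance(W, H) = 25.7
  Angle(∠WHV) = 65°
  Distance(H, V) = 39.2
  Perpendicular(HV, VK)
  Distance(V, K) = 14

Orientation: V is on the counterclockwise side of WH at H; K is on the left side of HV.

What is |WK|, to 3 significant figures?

29.8

W is at the origin; WH runs at 9.8° with length 25.7, so H = 25.7·(cos 9.8°, sin 9.8°) = (25.3, 4.37). ∠WHV = 65.0°, so HV runs at 9.8° + (180° − 65.0°) = 125° from the x-axis; with |HV| = 39.2, V = H + 39.2·(cos 125°, sin 125°) = (2.95, 36.6). HV is perpendicular to VK; with |VK| = 14.0 on the left of HV, K = V + 14.0·(-0.821, -0.571) = (-8.54, 28.6). Then |WK| = |K − W| = 29.8.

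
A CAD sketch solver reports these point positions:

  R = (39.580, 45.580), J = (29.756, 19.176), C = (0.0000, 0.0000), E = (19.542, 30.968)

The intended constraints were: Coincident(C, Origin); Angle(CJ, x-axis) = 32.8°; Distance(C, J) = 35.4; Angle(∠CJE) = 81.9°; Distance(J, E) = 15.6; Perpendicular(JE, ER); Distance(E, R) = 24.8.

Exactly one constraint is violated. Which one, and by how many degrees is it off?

Perpendicular(JE, ER) — off by 4.80°.

C = (0.00, 0.00) ✓; CJ at 32.80° ✓; |CJ| = 35.40 ✓; ∠CJE = 81.90° ✓; |JE| = 15.60 ✓; ∠(JE, ER) = 94.80° ✗; |ER| = 24.80 ✓.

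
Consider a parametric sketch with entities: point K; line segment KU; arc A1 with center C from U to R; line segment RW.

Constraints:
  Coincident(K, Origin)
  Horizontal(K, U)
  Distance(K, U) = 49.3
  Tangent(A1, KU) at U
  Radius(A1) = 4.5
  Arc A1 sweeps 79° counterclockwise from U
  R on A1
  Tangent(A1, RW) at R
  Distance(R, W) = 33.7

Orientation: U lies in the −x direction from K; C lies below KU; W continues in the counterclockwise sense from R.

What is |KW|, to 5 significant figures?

70.472

K is at the origin; KU is horizontal with |KU| = 49.3 and U on the −x side, so U = (-49.300, 0.0000). Since A1 is tangent to KU there, CU ⟂ KU, so C = U + (0, -4.5) = (-49.300, -4.5000). On A1, U sits at bearing 90° from C; a 79° counterclockwise sweep puts R at bearing 169°, so R = C + 4.5·(cos 169°, sin 169°) = (-53.717, -3.6414). The tangent condition forces CR to be normal to RW, so RW runs along (−sin 169°, cos 169°); with |RW| = 33.7, W = (-60.148, -36.722). Then |KW| = |W − K| = 70.472.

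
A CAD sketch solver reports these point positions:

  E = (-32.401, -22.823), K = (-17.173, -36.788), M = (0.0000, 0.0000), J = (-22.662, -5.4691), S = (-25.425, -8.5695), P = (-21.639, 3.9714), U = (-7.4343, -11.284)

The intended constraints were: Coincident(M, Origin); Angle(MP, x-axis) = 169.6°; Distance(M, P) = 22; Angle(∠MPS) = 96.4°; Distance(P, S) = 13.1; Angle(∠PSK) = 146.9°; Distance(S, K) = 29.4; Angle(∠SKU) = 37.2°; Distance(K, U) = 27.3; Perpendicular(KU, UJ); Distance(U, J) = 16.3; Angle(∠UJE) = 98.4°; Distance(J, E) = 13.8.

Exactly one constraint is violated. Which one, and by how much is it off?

Distance(J, E) = 13.8 — off by 6.10.

M = (0.00, 0.00) ✓; MP at 169.6° ✓; |MP| = 22.00 ✓; ∠MPS = 96.40° ✓; |PS| = 13.10 ✓; ∠PSK = 146.9° ✓; |SK| = 29.40 ✓; ∠SKU = 37.20° ✓; |KU| = 27.30 ✓; ∠(KU, UJ) = 90.00° ✓; |UJ| = 16.30 ✓; ∠UJE = 98.40° ✓; |JE| = 19.90 ✗.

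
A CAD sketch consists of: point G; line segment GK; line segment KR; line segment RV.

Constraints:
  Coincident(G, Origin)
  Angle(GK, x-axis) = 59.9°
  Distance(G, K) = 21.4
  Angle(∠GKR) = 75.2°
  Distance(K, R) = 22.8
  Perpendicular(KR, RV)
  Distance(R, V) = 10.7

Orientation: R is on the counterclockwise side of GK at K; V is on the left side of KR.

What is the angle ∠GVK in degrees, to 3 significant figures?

55.1°

G is at the origin; GK runs at 59.9° with length 21.4, so K = 21.4·(cos 59.9°, sin 59.9°) = (10.7, 18.5). ∠GKR = 75.2°, so KR runs at 59.9° + (180° − 75.2°) = 165° from the x-axis; with |KR| = 22.8, R = K + 22.8·(cos 165°, sin 165°) = (-11.3, 24.5). The perpendicularity gives RV at right angles to KR; with |RV| = 10.7 on the left of KR, V = R + 10.7·(-0.264, -0.965) = (-14.1, 14.2). Then cos ∠GVK = VG·VK / (|VG||VK|), giving 55.1°.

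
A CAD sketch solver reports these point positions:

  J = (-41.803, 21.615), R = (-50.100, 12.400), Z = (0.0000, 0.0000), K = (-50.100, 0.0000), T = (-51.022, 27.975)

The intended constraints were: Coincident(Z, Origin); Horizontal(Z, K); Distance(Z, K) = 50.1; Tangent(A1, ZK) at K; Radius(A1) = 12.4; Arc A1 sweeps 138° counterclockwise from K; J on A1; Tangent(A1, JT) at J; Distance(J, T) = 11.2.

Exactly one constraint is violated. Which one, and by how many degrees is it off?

Tangent(A1, JT) at J — off by 7.40°.

Z = (0.00, 0.00) ✓; Z.y = 0.00, K.y = 0.00 ✓; |ZK| = 50.10 ✓; ∠(RK, KZ) = 90.00° ✓; |RK| = 12.40 ✓; bearing(R→J) − bearing(R→K) = 138.0° ✓; |RJ| = 12.40 ✓; ∠(RJ, JT) = 82.60° ✗; |JT| = 11.20 ✓.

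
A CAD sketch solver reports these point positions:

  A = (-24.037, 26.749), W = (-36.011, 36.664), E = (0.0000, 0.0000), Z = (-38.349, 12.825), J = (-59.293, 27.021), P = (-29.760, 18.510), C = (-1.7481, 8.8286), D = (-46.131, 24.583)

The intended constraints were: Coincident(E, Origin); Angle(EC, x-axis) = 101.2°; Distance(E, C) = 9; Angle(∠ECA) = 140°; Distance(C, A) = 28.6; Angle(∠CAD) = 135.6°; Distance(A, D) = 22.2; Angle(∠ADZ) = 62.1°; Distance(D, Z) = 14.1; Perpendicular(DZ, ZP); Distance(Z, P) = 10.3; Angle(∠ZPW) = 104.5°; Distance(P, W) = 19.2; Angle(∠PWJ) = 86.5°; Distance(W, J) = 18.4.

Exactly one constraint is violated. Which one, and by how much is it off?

Distance(W, J) = 18.4 — off by 6.80.

E = (0.00, 0.00) ✓; EC at 101.2° ✓; |EC| = 9.000 ✓; ∠ECA = 140.0° ✓; |CA| = 28.60 ✓; ∠CAD = 135.6° ✓; |AD| = 22.20 ✓; ∠ADZ = 62.10° ✓; |DZ| = 14.10 ✓; ∠(DZ, ZP) = 90.00° ✓; |ZP| = 10.30 ✓; ∠ZPW = 104.5° ✓; |PW| = 19.20 ✓; ∠PWJ = 86.50° ✓; |WJ| = 25.20 ✗.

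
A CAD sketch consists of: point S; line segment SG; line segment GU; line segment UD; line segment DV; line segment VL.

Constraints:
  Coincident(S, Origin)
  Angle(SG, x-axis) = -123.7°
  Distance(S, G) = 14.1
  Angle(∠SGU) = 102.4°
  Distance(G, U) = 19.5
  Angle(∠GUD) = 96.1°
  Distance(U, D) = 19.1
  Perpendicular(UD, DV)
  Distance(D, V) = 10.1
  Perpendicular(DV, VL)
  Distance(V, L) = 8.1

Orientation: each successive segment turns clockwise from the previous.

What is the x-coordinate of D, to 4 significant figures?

-20.98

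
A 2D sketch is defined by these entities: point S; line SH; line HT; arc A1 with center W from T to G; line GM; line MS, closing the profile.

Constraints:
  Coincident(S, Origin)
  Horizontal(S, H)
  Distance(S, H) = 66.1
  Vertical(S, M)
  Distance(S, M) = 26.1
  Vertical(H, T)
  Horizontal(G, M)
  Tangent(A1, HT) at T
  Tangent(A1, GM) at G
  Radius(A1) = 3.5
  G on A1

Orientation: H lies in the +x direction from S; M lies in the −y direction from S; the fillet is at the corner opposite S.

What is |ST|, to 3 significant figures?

69.9

S is at the origin; SH is horizontal with |SH| = 66.1 and H on the +x side, so H = (66.1, 0.00). S and M share the same x with |SM| = 26.1 and M on the −y side, so M = (0.00, -26.1). The virtual corner opposite S is at (66.1, -26.1). Since A1 is tangent to HT there, WT ⟂ HT and since A1 is tangent to GM there, WG ⟂ GM, with radius 3.5, so the center W sits 3.5 in from both sides at W = (62.6, -22.6). That places the tangent points at T = (66.1, -22.6) on HT and G = (62.6, -26.1) on GM. Then |ST| = |T − S| = 69.9.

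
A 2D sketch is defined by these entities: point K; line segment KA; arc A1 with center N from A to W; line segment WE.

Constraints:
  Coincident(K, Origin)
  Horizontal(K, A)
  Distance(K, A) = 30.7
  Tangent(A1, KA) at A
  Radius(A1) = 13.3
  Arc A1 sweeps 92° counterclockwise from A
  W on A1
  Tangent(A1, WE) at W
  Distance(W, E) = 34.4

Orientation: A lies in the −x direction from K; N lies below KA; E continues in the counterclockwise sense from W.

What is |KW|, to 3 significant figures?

46.1

A1 meets KA tangentially, so NA is at right angles to KA, so N = A + (0, -13.3) = (-30.7, -13.3). On A1, A sits at bearing 90° from N; a 92° counterclockwise sweep puts W at bearing 182°, so W = N + 13.3·(cos 182°, sin 182°) = (-44.0, -13.8). Then |KW| = |W − K| = 46.1.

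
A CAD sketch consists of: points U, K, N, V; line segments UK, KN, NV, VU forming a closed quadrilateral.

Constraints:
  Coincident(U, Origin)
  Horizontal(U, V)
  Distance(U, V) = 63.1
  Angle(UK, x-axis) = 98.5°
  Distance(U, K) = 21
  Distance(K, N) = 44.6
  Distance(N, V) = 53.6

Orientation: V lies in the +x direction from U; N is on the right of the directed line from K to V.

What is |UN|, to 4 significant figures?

24.67

U is at the origin; UV is horizontal with |UV| = 63.1 and V in +x, so V = (63.1, 0). UK runs at 98.5° with |UK| = 21.0, so K = (-3.104, 20.77). N is determined by |KN| = 44.6 and |NV| = 53.6 together: it lies at the intersection of circle(K, 44.6) and circle(V, 53.6). With |KV| = 69.39, the foot of the radical line on KV is 28.32 from K and the perpendicular offset is √(44.6² − 28.32²) = 34.45. Taking the right-of-KV solution: N = (13.61, -20.58).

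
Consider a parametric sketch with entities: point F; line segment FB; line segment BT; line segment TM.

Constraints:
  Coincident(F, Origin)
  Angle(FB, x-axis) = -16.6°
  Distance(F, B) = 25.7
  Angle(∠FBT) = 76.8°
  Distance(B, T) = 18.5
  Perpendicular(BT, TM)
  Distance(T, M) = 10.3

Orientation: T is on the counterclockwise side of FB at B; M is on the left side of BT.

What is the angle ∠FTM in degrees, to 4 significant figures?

26.79°

F is at the origin; FB runs at -16.6° with length 25.7, so B = 25.7·(cos -16.6°, sin -16.6°) = (24.63, -7.342). ∠FBT = 76.8°, so BT runs at -16.6° + (180° − 76.8°) = 86.60° from the x-axis; with |BT| = 18.5, T = B + 18.5·(cos 86.60°, sin 86.60°) = (25.73, 11.13). BT is perpendicular to TM; with |TM| = 10.3 on the left of BT, M = T + 10.3·(-0.9982, 0.05931) = (15.44, 11.74). Then cos ∠FTM = TF·TM / (|TF||TM|), giving 26.79°.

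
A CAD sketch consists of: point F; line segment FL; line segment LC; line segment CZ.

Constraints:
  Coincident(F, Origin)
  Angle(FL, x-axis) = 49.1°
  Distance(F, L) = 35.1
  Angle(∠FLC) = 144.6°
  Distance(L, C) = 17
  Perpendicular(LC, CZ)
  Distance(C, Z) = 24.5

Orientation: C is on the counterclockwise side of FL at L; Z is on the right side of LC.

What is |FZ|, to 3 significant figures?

64.0

F is at the origin; FL runs at 49.1° with length 35.1, so L = 35.1·(cos 49.1°, sin 49.1°) = (23.0, 26.5). ∠FLC = 144.6°, so LC runs at 49.1° + (180° − 144.6°) = 84.5° from the x-axis; with |LC| = 17.0, C = L + 17.0·(cos 84.5°, sin 84.5°) = (24.6, 43.5). The perpendicularity gives CZ at right angles to LC; with |CZ| = 24.5 on the right of LC, Z = C + 24.5·(0.995, -0.0958) = (49.0, 41.1). Then |FZ| = |Z − F| = 64.0.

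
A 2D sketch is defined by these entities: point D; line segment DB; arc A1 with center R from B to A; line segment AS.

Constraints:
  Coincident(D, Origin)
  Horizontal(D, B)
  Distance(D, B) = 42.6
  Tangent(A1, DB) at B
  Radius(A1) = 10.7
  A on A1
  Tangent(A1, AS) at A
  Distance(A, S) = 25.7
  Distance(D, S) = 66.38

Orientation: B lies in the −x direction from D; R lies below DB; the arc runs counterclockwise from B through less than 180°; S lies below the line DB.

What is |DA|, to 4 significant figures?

54.02

D is at the origin; DB is horizontal with |DB| = 42.6 and B on the −x side, so B = (-42.60, 0.000). A1 meets DB tangentially, so RB is at right angles to DB, so R = B + (0, -10.7) = (-42.60, -10.70). Since RA ⟂ AS (tangency), |RS| = √(10.7² + 25.7²) = 27.84 regardless of where A sits on A1. So S lies on both circle(D, 66.38) and circle(R, 27.84); the below-DB intersection is S = (-56.52, -34.81). A is the foot of the tangent from S: A = (-53.21, -9.321).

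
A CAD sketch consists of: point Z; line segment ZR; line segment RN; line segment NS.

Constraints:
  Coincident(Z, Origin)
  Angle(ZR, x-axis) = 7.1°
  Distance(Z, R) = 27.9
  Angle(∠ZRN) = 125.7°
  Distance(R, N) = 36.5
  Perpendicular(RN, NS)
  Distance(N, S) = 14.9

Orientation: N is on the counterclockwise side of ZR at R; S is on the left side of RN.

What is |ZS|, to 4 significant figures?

53.35

∠ZRN = 125.7°, so RN runs at 7.1° + (180° − 125.7°) = 61.40° from the x-axis; with |RN| = 36.5, N = R + 36.5·(cos 61.40°, sin 61.40°) = (45.16, 35.49). The perpendicularity gives NS at right angles to RN; with |NS| = 14.9 on the left of RN, S = N + 14.9·(-0.8780, 0.4787) = (32.08, 42.63). Then |ZS| = |S − Z| = 53.35.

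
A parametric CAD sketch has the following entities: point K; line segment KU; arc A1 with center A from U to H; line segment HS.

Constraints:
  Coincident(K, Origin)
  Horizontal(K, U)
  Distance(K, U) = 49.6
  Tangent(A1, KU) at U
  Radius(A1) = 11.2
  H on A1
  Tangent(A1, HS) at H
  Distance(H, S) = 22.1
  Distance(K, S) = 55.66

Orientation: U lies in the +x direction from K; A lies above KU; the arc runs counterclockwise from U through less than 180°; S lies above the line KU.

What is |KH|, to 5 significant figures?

60.873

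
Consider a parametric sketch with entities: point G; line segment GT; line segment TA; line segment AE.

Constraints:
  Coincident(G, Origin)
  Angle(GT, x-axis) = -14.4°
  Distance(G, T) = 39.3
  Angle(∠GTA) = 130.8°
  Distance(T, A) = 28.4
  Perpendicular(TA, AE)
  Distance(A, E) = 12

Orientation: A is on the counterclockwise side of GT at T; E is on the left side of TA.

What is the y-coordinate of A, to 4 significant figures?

6.435

G is at the origin; GT runs at -14.4° with length 39.3, so T = 39.3·(cos -14.4°, sin -14.4°) = (38.07, -9.774). ∠GTA = 130.8°, so TA runs at -14.4° + (180° − 130.8°) = 34.80° from the x-axis; with |TA| = 28.4, A = T + 28.4·(cos 34.80°, sin 34.80°) = (61.39, 6.435). So A.y = 6.435.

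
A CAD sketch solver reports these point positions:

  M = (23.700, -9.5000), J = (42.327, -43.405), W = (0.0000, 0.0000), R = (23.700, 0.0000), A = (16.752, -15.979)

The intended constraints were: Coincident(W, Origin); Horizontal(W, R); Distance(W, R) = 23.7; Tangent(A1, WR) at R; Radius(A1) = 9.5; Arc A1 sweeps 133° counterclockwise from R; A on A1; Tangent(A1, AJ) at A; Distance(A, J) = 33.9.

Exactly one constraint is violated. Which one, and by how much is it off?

Distance(A, J) = 33.9 — off by 3.60.

W = (0.00, 0.00) ✓; W.y = 0.00, R.y = 0.00 ✓; |WR| = 23.70 ✓; ∠(MR, RW) = 90.00° ✓; |MR| = 9.500 ✓; bearing(M→A) − bearing(M→R) = 133.0° ✓; |MA| = 9.500 ✓; ∠(MA, AJ) = 90.00° ✓; |AJ| = 37.50 ✗.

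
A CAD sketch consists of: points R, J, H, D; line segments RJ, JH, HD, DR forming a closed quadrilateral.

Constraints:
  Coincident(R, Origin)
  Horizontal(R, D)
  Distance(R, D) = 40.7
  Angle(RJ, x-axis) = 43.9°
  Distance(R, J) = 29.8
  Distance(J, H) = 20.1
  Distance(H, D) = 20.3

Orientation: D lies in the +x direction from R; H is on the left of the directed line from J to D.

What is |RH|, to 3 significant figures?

46.3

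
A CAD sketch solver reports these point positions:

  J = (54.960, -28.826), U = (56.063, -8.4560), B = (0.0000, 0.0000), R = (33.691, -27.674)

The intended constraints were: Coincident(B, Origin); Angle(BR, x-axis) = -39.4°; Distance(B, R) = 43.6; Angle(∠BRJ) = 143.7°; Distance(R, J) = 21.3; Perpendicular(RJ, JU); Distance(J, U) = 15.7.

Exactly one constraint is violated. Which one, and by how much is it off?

Distance(J, U) = 15.7 — off by 4.70.

B = (0.00, 0.00) ✓; BR at -39.40° ✓; |BR| = 43.60 ✓; ∠BRJ = 143.7° ✓; |RJ| = 21.30 ✓; ∠(RJ, JU) = 90.00° ✓; |JU| = 20.40 ✗.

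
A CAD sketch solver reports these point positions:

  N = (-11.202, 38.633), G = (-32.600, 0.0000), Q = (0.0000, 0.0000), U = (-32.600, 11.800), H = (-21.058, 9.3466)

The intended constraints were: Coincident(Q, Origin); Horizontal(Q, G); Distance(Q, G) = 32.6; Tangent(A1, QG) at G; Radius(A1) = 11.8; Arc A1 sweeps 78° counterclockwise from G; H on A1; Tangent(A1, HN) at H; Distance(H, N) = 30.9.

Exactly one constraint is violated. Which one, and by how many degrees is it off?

Tangent(A1, HN) at H — off by 6.60°.

Q = (0.00, 0.00) ✓; Q.y = 0.00, G.y = 0.00 ✓; |QG| = 32.60 ✓; ∠(UG, GQ) = 90.00° ✓; |UG| = 11.80 ✓; bearing(U→H) − bearing(U→G) = 78.00° ✓; |UH| = 11.80 ✓; ∠(UH, HN) = 96.60° ✗; |HN| = 30.90 ✓.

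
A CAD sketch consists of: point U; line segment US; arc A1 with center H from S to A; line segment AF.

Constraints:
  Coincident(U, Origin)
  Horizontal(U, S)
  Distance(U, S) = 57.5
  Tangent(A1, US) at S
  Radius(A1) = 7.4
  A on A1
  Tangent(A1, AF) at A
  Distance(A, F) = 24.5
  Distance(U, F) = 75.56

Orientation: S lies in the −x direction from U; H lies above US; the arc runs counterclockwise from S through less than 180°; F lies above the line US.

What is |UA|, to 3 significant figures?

53.7

Checks: ∠(HS, SU) = 90.00° ✓; |HS| = 7.400 ✓; |HA| = 7.400 ✓; ∠(HA, AF) = 90.00° ✓; |AF| = 24.50 ✓; |UF| = 75.56 ✓.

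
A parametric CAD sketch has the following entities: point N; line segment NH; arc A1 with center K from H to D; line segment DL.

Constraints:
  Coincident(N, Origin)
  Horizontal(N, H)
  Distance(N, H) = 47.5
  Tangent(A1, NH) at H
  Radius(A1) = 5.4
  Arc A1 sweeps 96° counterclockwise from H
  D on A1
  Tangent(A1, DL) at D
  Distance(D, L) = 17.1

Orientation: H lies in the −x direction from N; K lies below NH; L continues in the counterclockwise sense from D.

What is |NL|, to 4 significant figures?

56.01

N is at the origin; N and H share the same y with |NH| = 47.5 and H on the −x side, so H = (-47.50, 0.000). The tangent condition forces KH to be normal to NH, so K = H + (0, -5.4) = (-47.50, -5.400). On A1, H sits at bearing 90° from K; a 96° counterclockwise sweep puts D at bearing 186°, so D = K + 5.4·(cos 186°, sin 186°) = (-52.87, -5.964). Since A1 is tangent to DL there, KD ⟂ DL, so DL runs along (−sin 186°, cos 186°); with |DL| = 17.1, L = (-51.08, -22.97). Then |NL| = |L − N| = 56.01.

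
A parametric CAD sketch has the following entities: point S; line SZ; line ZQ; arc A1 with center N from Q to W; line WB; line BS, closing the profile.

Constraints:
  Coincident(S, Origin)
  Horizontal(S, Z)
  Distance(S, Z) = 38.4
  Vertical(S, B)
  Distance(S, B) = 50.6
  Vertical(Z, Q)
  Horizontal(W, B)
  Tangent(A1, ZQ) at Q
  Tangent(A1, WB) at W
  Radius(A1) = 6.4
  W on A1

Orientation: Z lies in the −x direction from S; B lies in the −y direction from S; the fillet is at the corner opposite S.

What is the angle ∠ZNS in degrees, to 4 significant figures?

44.14°

S and B share the same x with |SB| = 50.6 and B on the −y side, so B = (0.000, -50.60). The virtual corner opposite S is at (-38.40, -50.60). Tangency of A1 to ZQ means the radius NQ is perpendicular to ZQ and A1 meets WB tangentially, so NW is at right angles to WB, with radius 6.4, so the center N sits 6.4 in from both sides at N = (-32.00, -44.20). Then cos ∠ZNS = NZ·NS / (|NZ||NS|), giving 44.14°.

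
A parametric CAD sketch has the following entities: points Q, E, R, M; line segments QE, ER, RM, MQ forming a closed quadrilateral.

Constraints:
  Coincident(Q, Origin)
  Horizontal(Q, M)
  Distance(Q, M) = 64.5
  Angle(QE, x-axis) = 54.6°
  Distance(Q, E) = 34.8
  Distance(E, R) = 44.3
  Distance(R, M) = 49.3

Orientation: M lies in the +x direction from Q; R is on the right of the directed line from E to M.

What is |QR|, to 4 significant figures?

23.87

Q is at the origin; QM is horizontal with |QM| = 64.5 and M in +x, so M = (64.5, 0). QE runs at 54.6° with |QE| = 34.8, so E = (20.16, 28.37). R is determined by |ER| = 44.3 and |RM| = 49.3 together: it lies at the intersection of circle(E, 44.3) and circle(M, 49.3). With |EM| = 52.64, the foot of the radical line on EM is 21.87 from E and the perpendicular offset is √(44.3² − 21.87²) = 38.52. Taking the right-of-EM solution: R = (17.82, -15.87).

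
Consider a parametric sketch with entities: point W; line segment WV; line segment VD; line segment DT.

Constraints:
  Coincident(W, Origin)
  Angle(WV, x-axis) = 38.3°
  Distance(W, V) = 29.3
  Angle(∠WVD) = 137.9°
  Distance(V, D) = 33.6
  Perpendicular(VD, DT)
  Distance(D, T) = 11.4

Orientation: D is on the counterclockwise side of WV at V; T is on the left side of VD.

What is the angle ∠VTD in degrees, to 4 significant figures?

71.26°

∠WVD = 137.9°, so VD runs at 38.3° + (180° − 137.9°) = 80.40° from the x-axis; with |VD| = 33.6, D = V + 33.6·(cos 80.40°, sin 80.40°) = (28.60, 51.29). VD is perpendicular to DT; with |DT| = 11.4 on the left of VD, T = D + 11.4·(-0.9860, 0.1668) = (17.36, 53.19). Then cos ∠VTD = TV·TD / (|TV||TD|), giving 71.26°.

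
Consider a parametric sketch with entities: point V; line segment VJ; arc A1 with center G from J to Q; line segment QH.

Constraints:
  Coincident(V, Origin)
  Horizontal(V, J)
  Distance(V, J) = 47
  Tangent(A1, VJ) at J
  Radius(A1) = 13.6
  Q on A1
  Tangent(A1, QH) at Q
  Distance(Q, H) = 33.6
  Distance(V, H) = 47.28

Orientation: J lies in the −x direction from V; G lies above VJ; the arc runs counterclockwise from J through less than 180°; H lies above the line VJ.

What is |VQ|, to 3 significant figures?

35.3

V is at the origin; VJ is horizontal with |VJ| = 47.0 and J on the −x side, so J = (-47.0, 0.00). Tangency of A1 to VJ means the radius GJ is perpendicular to VJ, so G = J + (0, 13.6) = (-47.0, 13.6). Since GQ ⟂ QH (tangency), |GH| = √(13.6² + 33.6²) = 36.2 regardless of where Q sits on A1. So H lies on both circle(V, 47.28) and circle(G, 36.2); the above-VJ intersection is H = (-23.4, 41.1). Q is the foot of the tangent from H: Q = (-34.1, 9.26).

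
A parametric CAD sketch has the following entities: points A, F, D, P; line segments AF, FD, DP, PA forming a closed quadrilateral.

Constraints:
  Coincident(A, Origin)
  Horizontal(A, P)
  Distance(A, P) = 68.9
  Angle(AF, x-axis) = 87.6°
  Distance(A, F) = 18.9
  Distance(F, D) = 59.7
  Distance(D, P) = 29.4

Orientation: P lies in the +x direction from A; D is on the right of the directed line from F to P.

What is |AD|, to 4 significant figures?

50.52

Checks: |AP| = 68.90 ✓; |AF| = 18.90 ✓; |FD| = 59.70 ✓; |DP| = 29.40 ✓.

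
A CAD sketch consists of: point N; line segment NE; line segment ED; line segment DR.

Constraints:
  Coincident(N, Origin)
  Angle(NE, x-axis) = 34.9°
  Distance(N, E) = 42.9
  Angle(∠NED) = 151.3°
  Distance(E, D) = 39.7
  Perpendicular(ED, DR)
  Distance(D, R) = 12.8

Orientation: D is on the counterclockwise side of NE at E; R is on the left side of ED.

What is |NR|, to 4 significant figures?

77.72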